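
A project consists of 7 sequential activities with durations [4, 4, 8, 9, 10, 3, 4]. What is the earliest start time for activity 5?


Activity 5 starts after activities 1 through 4 complete.
Predecessor durations: [4, 4, 8, 9]
ES = 4 + 4 + 8 + 9 = 25

25


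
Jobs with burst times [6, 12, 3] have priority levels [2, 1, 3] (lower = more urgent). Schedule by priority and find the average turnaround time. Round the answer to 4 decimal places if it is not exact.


Sort by priority (ascending = highest first):
Order: [(1, 12), (2, 6), (3, 3)]
Completion times:
  Priority 1, burst=12, C=12
  Priority 2, burst=6, C=18
  Priority 3, burst=3, C=21
Average turnaround = 51/3 = 17.0

17.0


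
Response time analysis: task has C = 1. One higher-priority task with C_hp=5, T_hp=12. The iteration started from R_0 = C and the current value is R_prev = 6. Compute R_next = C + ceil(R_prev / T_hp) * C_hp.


R_next = C + ceil(R_prev / T_hp) * C_hp
ceil(6 / 12) = ceil(0.5) = 1
Interference = 1 * 5 = 5
R_next = 1 + 5 = 6
R_next = R_prev, so the iteration has converged (response time = 6).

6


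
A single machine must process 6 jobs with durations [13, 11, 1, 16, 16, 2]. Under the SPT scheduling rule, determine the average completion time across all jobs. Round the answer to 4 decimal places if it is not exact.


Sort jobs by processing time (SPT order): [1, 2, 11, 13, 16, 16]
Compute completion times sequentially:
  Job 1: processing = 1, completes at 1
  Job 2: processing = 2, completes at 3
  Job 3: processing = 11, completes at 14
  Job 4: processing = 13, completes at 27
  Job 5: processing = 16, completes at 43
  Job 6: processing = 16, completes at 59
Sum of completion times = 147
Average completion time = 147/6 = 24.5

24.5


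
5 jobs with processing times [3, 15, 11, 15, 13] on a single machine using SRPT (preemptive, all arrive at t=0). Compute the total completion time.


Since all jobs arrive at t=0, SRPT equals SPT ordering.
SPT order: [3, 11, 13, 15, 15]
Completion times:
  Job 1: p=3, C=3
  Job 2: p=11, C=14
  Job 3: p=13, C=27
  Job 4: p=15, C=42
  Job 5: p=15, C=57
Total completion time = 3 + 14 + 27 + 42 + 57 = 143

143


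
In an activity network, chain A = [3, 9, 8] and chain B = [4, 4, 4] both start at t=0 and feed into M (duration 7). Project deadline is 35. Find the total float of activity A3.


Forward pass: ES(A3) = sum of predecessors on chain A = 12
EF = ES + duration = 12 + 8 = 20
Backward pass: LF(M) = deadline = 35; LS(M) = 35 - 7 = 28
LF(A3) = LS(M) - sum(successors on chain A) = 28 - 0 = 28
LS = LF - duration = 28 - 8 = 20
Total float = LS - ES = 20 - 12 = 8

8


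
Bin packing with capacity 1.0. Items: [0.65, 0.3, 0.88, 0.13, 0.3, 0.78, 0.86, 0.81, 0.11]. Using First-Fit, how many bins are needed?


Place items sequentially using First-Fit:
  Item 0.65 -> new Bin 1
  Item 0.3 -> Bin 1 (now 0.95)
  Item 0.88 -> new Bin 2
  Item 0.13 -> new Bin 3
  Item 0.3 -> Bin 3 (now 0.43)
  Item 0.78 -> new Bin 4
  Item 0.86 -> new Bin 5
  Item 0.81 -> new Bin 6
  Item 0.11 -> Bin 2 (now 0.99)
Total bins used = 6

6


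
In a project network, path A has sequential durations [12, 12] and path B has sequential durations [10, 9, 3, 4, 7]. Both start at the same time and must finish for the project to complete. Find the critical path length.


Path A total = 12 + 12 = 24
Path B total = 10 + 9 + 3 + 4 + 7 = 33
Critical path = longest path = max(24, 33) = 33

33


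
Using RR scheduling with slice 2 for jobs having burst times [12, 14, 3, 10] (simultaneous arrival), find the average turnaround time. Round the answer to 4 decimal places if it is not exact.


Time quantum = 2
Execution trace:
  J1 runs 2 units, time = 2
  J2 runs 2 units, time = 4
  J3 runs 2 units, time = 6
  J4 runs 2 units, time = 8
  J1 runs 2 units, time = 10
  J2 runs 2 units, time = 12
  J3 runs 1 units, time = 13
  J4 runs 2 units, time = 15
  J1 runs 2 units, time = 17
  J2 runs 2 units, time = 19
  J4 runs 2 units, time = 21
  J1 runs 2 units, time = 23
  J2 runs 2 units, time = 25
  J4 runs 2 units, time = 27
  J1 runs 2 units, time = 29
  J2 runs 2 units, time = 31
  J4 runs 2 units, time = 33
  J1 runs 2 units, time = 35
  J2 runs 2 units, time = 37
  J2 runs 2 units, time = 39
Finish times: [35, 39, 13, 33]
Average turnaround = 120/4 = 30.0

30.0


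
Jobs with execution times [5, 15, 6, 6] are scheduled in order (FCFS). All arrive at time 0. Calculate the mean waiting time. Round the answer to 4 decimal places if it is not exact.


FCFS order (as given): [5, 15, 6, 6]
Waiting times:
  Job 1: wait = 0
  Job 2: wait = 5
  Job 3: wait = 20
  Job 4: wait = 26
Sum of waiting times = 51
Average waiting time = 51/4 = 12.75

12.75


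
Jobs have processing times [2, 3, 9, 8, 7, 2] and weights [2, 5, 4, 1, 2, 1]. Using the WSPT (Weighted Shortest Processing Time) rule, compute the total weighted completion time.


Compute p/w ratios and sort ascending (WSPT): [(3, 5), (2, 2), (2, 1), (9, 4), (7, 2), (8, 1)]
Compute weighted completion times:
  Job (p=3,w=5): C=3, w*C=5*3=15
  Job (p=2,w=2): C=5, w*C=2*5=10
  Job (p=2,w=1): C=7, w*C=1*7=7
  Job (p=9,w=4): C=16, w*C=4*16=64
  Job (p=7,w=2): C=23, w*C=2*23=46
  Job (p=8,w=1): C=31, w*C=1*31=31
Total weighted completion time = 173

173


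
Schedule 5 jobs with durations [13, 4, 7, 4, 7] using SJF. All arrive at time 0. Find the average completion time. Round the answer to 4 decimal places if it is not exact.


SJF order (ascending): [4, 4, 7, 7, 13]
Completion times:
  Job 1: burst=4, C=4
  Job 2: burst=4, C=8
  Job 3: burst=7, C=15
  Job 4: burst=7, C=22
  Job 5: burst=13, C=35
Average completion = 84/5 = 16.8

16.8


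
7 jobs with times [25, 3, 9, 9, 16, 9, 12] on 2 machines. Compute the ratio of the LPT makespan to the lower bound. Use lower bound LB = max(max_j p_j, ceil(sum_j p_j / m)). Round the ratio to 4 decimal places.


LPT order: [25, 16, 12, 9, 9, 9, 3]
Machine loads after assignment: [43, 40]
LPT makespan = 43
Lower bound = max(max_job, ceil(total/2)) = max(25, 42) = 42
Ratio = 43 / 42 = 1.0238

1.0238


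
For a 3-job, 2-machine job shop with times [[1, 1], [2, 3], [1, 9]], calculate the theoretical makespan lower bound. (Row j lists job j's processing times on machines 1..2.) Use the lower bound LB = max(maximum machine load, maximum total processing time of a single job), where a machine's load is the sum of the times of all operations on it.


Machine loads:
  Machine 1: 1 + 2 + 1 = 4
  Machine 2: 1 + 3 + 9 = 13
Max machine load = 13
Job totals:
  Job 1: 2
  Job 2: 5
  Job 3: 10
Max job total = 10
Lower bound = max(13, 10) = 13

13


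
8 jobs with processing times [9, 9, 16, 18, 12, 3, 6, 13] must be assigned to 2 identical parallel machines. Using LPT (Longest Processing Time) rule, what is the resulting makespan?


Sort jobs in decreasing order (LPT): [18, 16, 13, 12, 9, 9, 6, 3]
Assign each job to the least loaded machine:
  Machine 1: jobs [18, 12, 9, 3], load = 42
  Machine 2: jobs [16, 13, 9, 6], load = 44
Makespan = max load = 44

44


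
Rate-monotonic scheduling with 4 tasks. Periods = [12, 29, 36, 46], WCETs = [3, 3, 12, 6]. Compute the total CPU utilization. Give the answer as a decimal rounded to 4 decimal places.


Compute individual utilizations (exact fractions):
  Task 1: C/T = 3/12 = 1/4 (approx. 0.25)
  Task 2: C/T = 3/29 (approx. 0.1034)
  Task 3: C/T = 12/36 = 1/3 (approx. 0.3333)
  Task 4: C/T = 6/46 = 3/23 (approx. 0.1304)
Total utilization U = 1/4 + 3/29 + 1/3 + 3/23 = 6541/8004
Rounded to 4 decimal places: U = 0.8172
RM (Liu & Layland) bound for 4 tasks = 0.756828; compare with U = 6541/8004 (approx. 0.817216)
bound < U <= 1, so the RM sufficient condition is not met (inconclusive; an exact test such as response-time analysis is needed).

0.8172


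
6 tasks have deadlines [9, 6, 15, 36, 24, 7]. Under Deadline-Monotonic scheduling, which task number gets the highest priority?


Sort tasks by relative deadline (ascending):
  Task 2: deadline = 6
  Task 6: deadline = 7
  Task 1: deadline = 9
  Task 3: deadline = 15
  Task 5: deadline = 24
  Task 4: deadline = 36
Priority order (highest first): [2, 6, 1, 3, 5, 4]
Highest priority task = 2

2


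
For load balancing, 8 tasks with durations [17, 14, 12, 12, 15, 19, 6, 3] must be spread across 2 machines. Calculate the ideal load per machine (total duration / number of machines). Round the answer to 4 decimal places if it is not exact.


Total processing time = 17 + 14 + 12 + 12 + 15 + 19 + 6 + 3 = 98
Number of machines = 2
Ideal balanced load = 98 / 2 = 49.0

49.0


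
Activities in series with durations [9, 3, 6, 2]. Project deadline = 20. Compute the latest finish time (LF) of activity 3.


LF(activity 3) = deadline - sum of successor durations
Successors: activities 4 through 4 with durations [2]
Sum of successor durations = 2
LF = 20 - 2 = 18

18


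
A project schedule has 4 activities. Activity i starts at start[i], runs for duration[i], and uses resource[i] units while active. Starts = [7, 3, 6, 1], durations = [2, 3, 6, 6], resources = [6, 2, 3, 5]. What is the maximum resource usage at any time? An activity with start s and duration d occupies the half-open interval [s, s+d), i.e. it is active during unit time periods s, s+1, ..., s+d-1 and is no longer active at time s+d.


Each activity i is active on [start_i, start_i + duration_i).
Compute total resource usage per time slot:
  t=0: active resources = [], total = 0
  t=1: active resources = [5], total = 5
  t=2: active resources = [5], total = 5
  t=3: active resources = [2, 5], total = 7
  t=4: active resources = [2, 5], total = 7
  t=5: active resources = [2, 5], total = 7
  t=6: active resources = [3, 5], total = 8
  t=7: active resources = [6, 3], total = 9
  t=8: active resources = [6, 3], total = 9
  t=9: active resources = [3], total = 3
  t=10: active resources = [3], total = 3
  t=11: active resources = [3], total = 3
Peak resource demand = 9

9


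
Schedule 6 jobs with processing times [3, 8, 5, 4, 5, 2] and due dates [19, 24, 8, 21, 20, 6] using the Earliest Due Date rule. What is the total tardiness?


Sort by due date (EDD order): [(2, 6), (5, 8), (3, 19), (5, 20), (4, 21), (8, 24)]
Compute completion times and tardiness:
  Job 1: p=2, d=6, C=2, tardiness=max(0,2-6)=0
  Job 2: p=5, d=8, C=7, tardiness=max(0,7-8)=0
  Job 3: p=3, d=19, C=10, tardiness=max(0,10-19)=0
  Job 4: p=5, d=20, C=15, tardiness=max(0,15-20)=0
  Job 5: p=4, d=21, C=19, tardiness=max(0,19-21)=0
  Job 6: p=8, d=24, C=27, tardiness=max(0,27-24)=3
Total tardiness = 3

3


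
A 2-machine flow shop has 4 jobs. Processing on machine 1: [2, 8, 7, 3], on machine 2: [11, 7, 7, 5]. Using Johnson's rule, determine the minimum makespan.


Apply Johnson's rule:
  Group 1 (a <= b): [(1, 2, 11), (4, 3, 5), (3, 7, 7)]
  Group 2 (a > b): [(2, 8, 7)]
Optimal job order: [1, 4, 3, 2]
Schedule:
  Job 1: M1 done at 2, M2 done at 13
  Job 4: M1 done at 5, M2 done at 18
  Job 3: M1 done at 12, M2 done at 25
  Job 2: M1 done at 20, M2 done at 32
Makespan = 32

32


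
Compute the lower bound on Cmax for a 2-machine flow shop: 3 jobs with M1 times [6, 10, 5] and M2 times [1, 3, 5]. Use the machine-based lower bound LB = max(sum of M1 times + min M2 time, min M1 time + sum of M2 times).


LB1 = sum(M1 times) + min(M2 times) = 21 + 1 = 22
LB2 = min(M1 times) + sum(M2 times) = 5 + 9 = 14
Lower bound = max(LB1, LB2) = max(22, 14) = 22

22


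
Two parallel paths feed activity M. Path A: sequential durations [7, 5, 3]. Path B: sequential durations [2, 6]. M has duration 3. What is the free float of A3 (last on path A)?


ES(A3) = sum of predecessors on chain A = 12
EF(A3) = ES + duration = 12 + 3 = 15
Successor of A3 is M. ES(M) = max(sum(A), sum(B)) = max(15, 8) = 15
Free float = ES(successor) - EF(current) = 15 - 15 = 0

0


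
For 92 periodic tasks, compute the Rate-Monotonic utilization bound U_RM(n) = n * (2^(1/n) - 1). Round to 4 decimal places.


Compute 2^(1/92) = 1.0075626620
Subtract 1: 1.0075626620 - 1 = 0.0075626620
Multiply by n: 92 * 0.0075626620 = 0.6957649040
Round to 4 dp: 0.6958

0.6958


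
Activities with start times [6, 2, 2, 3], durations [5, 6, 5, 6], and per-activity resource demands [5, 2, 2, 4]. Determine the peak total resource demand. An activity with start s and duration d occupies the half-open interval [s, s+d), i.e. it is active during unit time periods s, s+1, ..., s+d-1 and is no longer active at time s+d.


Each activity i is active on [start_i, start_i + duration_i).
Compute total resource usage per time slot:
  t=0: active resources = [], total = 0
  t=1: active resources = [], total = 0
  t=2: active resources = [2, 2], total = 4
  t=3: active resources = [2, 2, 4], total = 8
  t=4: active resources = [2, 2, 4], total = 8
  t=5: active resources = [2, 2, 4], total = 8
  t=6: active resources = [5, 2, 2, 4], total = 13
  t=7: active resources = [5, 2, 4], total = 11
  t=8: active resources = [5, 4], total = 9
  t=9: active resources = [5], total = 5
  t=10: active resources = [5], total = 5
Peak resource demand = 13

13


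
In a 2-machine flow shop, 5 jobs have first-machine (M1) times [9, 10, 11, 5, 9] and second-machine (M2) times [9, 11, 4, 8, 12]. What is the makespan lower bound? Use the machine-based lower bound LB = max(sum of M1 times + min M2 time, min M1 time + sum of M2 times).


LB1 = sum(M1 times) + min(M2 times) = 44 + 4 = 48
LB2 = min(M1 times) + sum(M2 times) = 5 + 44 = 49
Lower bound = max(LB1, LB2) = max(48, 49) = 49

49


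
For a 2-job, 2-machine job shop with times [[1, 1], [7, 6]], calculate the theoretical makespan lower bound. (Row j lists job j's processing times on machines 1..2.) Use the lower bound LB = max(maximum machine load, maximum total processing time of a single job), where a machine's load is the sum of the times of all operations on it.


Machine loads:
  Machine 1: 1 + 7 = 8
  Machine 2: 1 + 6 = 7
Max machine load = 8
Job totals:
  Job 1: 2
  Job 2: 13
Max job total = 13
Lower bound = max(8, 13) = 13

13


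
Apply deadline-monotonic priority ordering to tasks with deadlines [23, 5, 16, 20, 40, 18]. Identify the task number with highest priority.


Sort tasks by relative deadline (ascending):
  Task 2: deadline = 5
  Task 3: deadline = 16
  Task 6: deadline = 18
  Task 4: deadline = 20
  Task 1: deadline = 23
  Task 5: deadline = 40
Priority order (highest first): [2, 3, 6, 4, 1, 5]
Highest priority task = 2

2


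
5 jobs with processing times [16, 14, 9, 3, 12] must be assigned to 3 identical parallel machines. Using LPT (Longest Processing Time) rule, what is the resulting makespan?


Sort jobs in decreasing order (LPT): [16, 14, 12, 9, 3]
Assign each job to the least loaded machine:
  Machine 1: jobs [16], load = 16
  Machine 2: jobs [14, 3], load = 17
  Machine 3: jobs [12, 9], load = 21
Makespan = max load = 21

21


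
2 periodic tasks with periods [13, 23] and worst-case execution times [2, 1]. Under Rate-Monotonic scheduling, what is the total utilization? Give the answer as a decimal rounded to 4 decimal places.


Compute individual utilizations (exact fractions):
  Task 1: C/T = 2/13 (approx. 0.1538)
  Task 2: C/T = 1/23 (approx. 0.0435)
Total utilization U = 2/13 + 1/23 = 59/299
Rounded to 4 decimal places: U = 0.1973
RM (Liu & Layland) bound for 2 tasks = 0.828427; compare with U = 59/299 (approx. 0.197324)
U <= bound, so schedulable by RM sufficient condition.

0.1973


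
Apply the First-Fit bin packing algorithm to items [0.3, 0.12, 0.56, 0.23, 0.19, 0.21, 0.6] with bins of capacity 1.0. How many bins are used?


Place items sequentially using First-Fit:
  Item 0.3 -> new Bin 1
  Item 0.12 -> Bin 1 (now 0.42)
  Item 0.56 -> Bin 1 (now 0.98)
  Item 0.23 -> new Bin 2
  Item 0.19 -> Bin 2 (now 0.42)
  Item 0.21 -> Bin 2 (now 0.63)
  Item 0.6 -> new Bin 3
Total bins used = 3

3


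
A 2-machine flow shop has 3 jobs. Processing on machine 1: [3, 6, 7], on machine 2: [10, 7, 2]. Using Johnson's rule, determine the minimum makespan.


Apply Johnson's rule:
  Group 1 (a <= b): [(1, 3, 10), (2, 6, 7)]
  Group 2 (a > b): [(3, 7, 2)]
Optimal job order: [1, 2, 3]
Schedule:
  Job 1: M1 done at 3, M2 done at 13
  Job 2: M1 done at 9, M2 done at 20
  Job 3: M1 done at 16, M2 done at 22
Makespan = 22

22


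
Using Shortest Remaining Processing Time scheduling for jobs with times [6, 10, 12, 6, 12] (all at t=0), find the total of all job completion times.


Since all jobs arrive at t=0, SRPT equals SPT ordering.
SPT order: [6, 6, 10, 12, 12]
Completion times:
  Job 1: p=6, C=6
  Job 2: p=6, C=12
  Job 3: p=10, C=22
  Job 4: p=12, C=34
  Job 5: p=12, C=46
Total completion time = 6 + 12 + 22 + 34 + 46 = 120

120


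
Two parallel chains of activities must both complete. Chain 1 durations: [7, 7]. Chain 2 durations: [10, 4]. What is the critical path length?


Path A total = 7 + 7 = 14
Path B total = 10 + 4 = 14
Critical path = longest path = max(14, 14) = 14

14


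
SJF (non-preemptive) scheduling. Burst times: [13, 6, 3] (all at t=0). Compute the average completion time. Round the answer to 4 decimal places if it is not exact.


SJF order (ascending): [3, 6, 13]
Completion times:
  Job 1: burst=3, C=3
  Job 2: burst=6, C=9
  Job 3: burst=13, C=22
Average completion = 34/3 = 11.3333

11.3333


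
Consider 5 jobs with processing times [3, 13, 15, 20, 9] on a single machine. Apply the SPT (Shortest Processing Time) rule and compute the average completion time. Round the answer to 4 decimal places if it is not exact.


Sort jobs by processing time (SPT order): [3, 9, 13, 15, 20]
Compute completion times sequentially:
  Job 1: processing = 3, completes at 3
  Job 2: processing = 9, completes at 12
  Job 3: processing = 13, completes at 25
  Job 4: processing = 15, completes at 40
  Job 5: processing = 20, completes at 60
Sum of completion times = 140
Average completion time = 140/5 = 28.0

28.0


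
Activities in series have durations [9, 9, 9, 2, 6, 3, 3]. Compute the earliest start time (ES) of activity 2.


Activity 2 starts after activities 1 through 1 complete.
Predecessor durations: [9]
ES = 9 = 9

9


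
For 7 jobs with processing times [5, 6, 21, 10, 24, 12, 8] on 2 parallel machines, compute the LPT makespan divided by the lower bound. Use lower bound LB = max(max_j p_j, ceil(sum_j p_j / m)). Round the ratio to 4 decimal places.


LPT order: [24, 21, 12, 10, 8, 6, 5]
Machine loads after assignment: [45, 41]
LPT makespan = 45
Lower bound = max(max_job, ceil(total/2)) = max(24, 43) = 43
Ratio = 45 / 43 = 1.0465

1.0465


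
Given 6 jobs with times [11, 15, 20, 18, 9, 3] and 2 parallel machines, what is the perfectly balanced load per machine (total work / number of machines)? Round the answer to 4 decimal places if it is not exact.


Total processing time = 11 + 15 + 20 + 18 + 9 + 3 = 76
Number of machines = 2
Ideal balanced load = 76 / 2 = 38.0

38.0


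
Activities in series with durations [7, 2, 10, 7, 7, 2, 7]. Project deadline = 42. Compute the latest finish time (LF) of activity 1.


LF(activity 1) = deadline - sum of successor durations
Successors: activities 2 through 7 with durations [2, 10, 7, 7, 2, 7]
Sum of successor durations = 35
LF = 42 - 35 = 7

7


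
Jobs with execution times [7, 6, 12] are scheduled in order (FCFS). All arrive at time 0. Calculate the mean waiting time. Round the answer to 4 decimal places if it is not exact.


FCFS order (as given): [7, 6, 12]
Waiting times:
  Job 1: wait = 0
  Job 2: wait = 7
  Job 3: wait = 13
Sum of waiting times = 20
Average waiting time = 20/3 = 6.6667

6.6667


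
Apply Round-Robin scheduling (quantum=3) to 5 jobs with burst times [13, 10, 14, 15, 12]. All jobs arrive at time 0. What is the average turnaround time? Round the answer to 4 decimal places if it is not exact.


Time quantum = 3
Execution trace:
  J1 runs 3 units, time = 3
  J2 runs 3 units, time = 6
  J3 runs 3 units, time = 9
  J4 runs 3 units, time = 12
  J5 runs 3 units, time = 15
  J1 runs 3 units, time = 18
  J2 runs 3 units, time = 21
  J3 runs 3 units, time = 24
  J4 runs 3 units, time = 27
  J5 runs 3 units, time = 30
  J1 runs 3 units, time = 33
  J2 runs 3 units, time = 36
  J3 runs 3 units, time = 39
  J4 runs 3 units, time = 42
  J5 runs 3 units, time = 45
  J1 runs 3 units, time = 48
  J2 runs 1 units, time = 49
  J3 runs 3 units, time = 52
  J4 runs 3 units, time = 55
  J5 runs 3 units, time = 58
  J1 runs 1 units, time = 59
  J3 runs 2 units, time = 61
  J4 runs 3 units, time = 64
Finish times: [59, 49, 61, 64, 58]
Average turnaround = 291/5 = 58.2

58.2


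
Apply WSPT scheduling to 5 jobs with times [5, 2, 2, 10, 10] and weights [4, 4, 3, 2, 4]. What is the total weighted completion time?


Compute p/w ratios and sort ascending (WSPT): [(2, 4), (2, 3), (5, 4), (10, 4), (10, 2)]
Compute weighted completion times:
  Job (p=2,w=4): C=2, w*C=4*2=8
  Job (p=2,w=3): C=4, w*C=3*4=12
  Job (p=5,w=4): C=9, w*C=4*9=36
  Job (p=10,w=4): C=19, w*C=4*19=76
  Job (p=10,w=2): C=29, w*C=2*29=58
Total weighted completion time = 190

190


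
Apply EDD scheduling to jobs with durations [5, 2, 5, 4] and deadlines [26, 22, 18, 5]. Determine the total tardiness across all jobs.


Sort by due date (EDD order): [(4, 5), (5, 18), (2, 22), (5, 26)]
Compute completion times and tardiness:
  Job 1: p=4, d=5, C=4, tardiness=max(0,4-5)=0
  Job 2: p=5, d=18, C=9, tardiness=max(0,9-18)=0
  Job 3: p=2, d=22, C=11, tardiness=max(0,11-22)=0
  Job 4: p=5, d=26, C=16, tardiness=max(0,16-26)=0
Total tardiness = 0

0


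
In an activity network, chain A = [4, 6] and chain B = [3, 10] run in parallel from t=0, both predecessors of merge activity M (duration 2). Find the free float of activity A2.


ES(A2) = sum of predecessors on chain A = 4
EF(A2) = ES + duration = 4 + 6 = 10
Successor of A2 is M. ES(M) = max(sum(A), sum(B)) = max(10, 13) = 13
Free float = ES(successor) - EF(current) = 13 - 10 = 3

3


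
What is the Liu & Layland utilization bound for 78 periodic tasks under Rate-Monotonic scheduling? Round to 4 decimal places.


Compute 2^(1/78) = 1.0089261045
Subtract 1: 1.0089261045 - 1 = 0.0089261045
Multiply by n: 78 * 0.0089261045 = 0.6962361510
Round to 4 dp: 0.6962

0.6962


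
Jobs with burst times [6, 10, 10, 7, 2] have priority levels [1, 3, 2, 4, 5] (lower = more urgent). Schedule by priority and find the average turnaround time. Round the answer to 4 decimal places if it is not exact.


Sort by priority (ascending = highest first):
Order: [(1, 6), (2, 10), (3, 10), (4, 7), (5, 2)]
Completion times:
  Priority 1, burst=6, C=6
  Priority 2, burst=10, C=16
  Priority 3, burst=10, C=26
  Priority 4, burst=7, C=33
  Priority 5, burst=2, C=35
Average turnaround = 116/5 = 23.2

23.2


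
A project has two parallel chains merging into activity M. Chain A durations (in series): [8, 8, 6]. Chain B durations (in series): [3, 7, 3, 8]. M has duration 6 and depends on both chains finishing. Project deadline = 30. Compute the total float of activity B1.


Forward pass: ES(B1) = sum of predecessors on chain B = 0
EF = ES + duration = 0 + 3 = 3
Backward pass: LF(M) = deadline = 30; LS(M) = 30 - 6 = 24
LF(B1) = LS(M) - sum(successors on chain B) = 24 - 18 = 6
LS = LF - duration = 6 - 3 = 3
Total float = LS - ES = 3 - 0 = 3

3


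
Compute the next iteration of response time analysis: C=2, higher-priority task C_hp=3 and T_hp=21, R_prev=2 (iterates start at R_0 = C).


R_next = C + ceil(R_prev / T_hp) * C_hp
ceil(2 / 21) = ceil(0.0952) = 1
Interference = 1 * 3 = 3
R_next = 2 + 3 = 5

5


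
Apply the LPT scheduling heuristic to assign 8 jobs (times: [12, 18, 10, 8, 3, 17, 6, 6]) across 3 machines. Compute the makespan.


Sort jobs in decreasing order (LPT): [18, 17, 12, 10, 8, 6, 6, 3]
Assign each job to the least loaded machine:
  Machine 1: jobs [18, 6, 3], load = 27
  Machine 2: jobs [17, 8], load = 25
  Machine 3: jobs [12, 10, 6], load = 28
Makespan = max load = 28

28


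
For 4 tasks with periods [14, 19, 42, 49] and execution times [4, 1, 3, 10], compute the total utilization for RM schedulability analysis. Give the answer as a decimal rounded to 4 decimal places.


Compute individual utilizations (exact fractions):
  Task 1: C/T = 4/14 = 2/7 (approx. 0.2857)
  Task 2: C/T = 1/19 (approx. 0.0526)
  Task 3: C/T = 3/42 = 1/14 (approx. 0.0714)
  Task 4: C/T = 10/49 (approx. 0.2041)
Total utilization U = 2/7 + 1/19 + 1/14 + 10/49 = 1143/1862
Rounded to 4 decimal places: U = 0.6139
RM (Liu & Layland) bound for 4 tasks = 0.756828; compare with U = 1143/1862 (approx. 0.613856)
U <= bound, so schedulable by RM sufficient condition.

0.6139


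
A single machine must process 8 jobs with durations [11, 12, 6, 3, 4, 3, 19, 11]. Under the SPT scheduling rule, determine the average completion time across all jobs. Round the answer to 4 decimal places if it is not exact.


Sort jobs by processing time (SPT order): [3, 3, 4, 6, 11, 11, 12, 19]
Compute completion times sequentially:
  Job 1: processing = 3, completes at 3
  Job 2: processing = 3, completes at 6
  Job 3: processing = 4, completes at 10
  Job 4: processing = 6, completes at 16
  Job 5: processing = 11, completes at 27
  Job 6: processing = 11, completes at 38
  Job 7: processing = 12, completes at 50
  Job 8: processing = 19, completes at 69
Sum of completion times = 219
Average completion time = 219/8 = 27.375

27.375


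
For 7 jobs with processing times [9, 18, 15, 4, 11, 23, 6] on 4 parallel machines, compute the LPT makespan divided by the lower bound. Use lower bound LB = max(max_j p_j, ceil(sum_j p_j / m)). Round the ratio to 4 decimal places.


LPT order: [23, 18, 15, 11, 9, 6, 4]
Machine loads after assignment: [23, 22, 21, 20]
LPT makespan = 23
Lower bound = max(max_job, ceil(total/4)) = max(23, 22) = 23
Ratio = 23 / 23 = 1.0

1.0


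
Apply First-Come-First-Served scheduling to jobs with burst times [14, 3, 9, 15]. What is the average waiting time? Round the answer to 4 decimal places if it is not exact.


FCFS order (as given): [14, 3, 9, 15]
Waiting times:
  Job 1: wait = 0
  Job 2: wait = 14
  Job 3: wait = 17
  Job 4: wait = 26
Sum of waiting times = 57
Average waiting time = 57/4 = 14.25

14.25


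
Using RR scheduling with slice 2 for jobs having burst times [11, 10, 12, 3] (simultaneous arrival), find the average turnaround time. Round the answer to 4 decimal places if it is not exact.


Time quantum = 2
Execution trace:
  J1 runs 2 units, time = 2
  J2 runs 2 units, time = 4
  J3 runs 2 units, time = 6
  J4 runs 2 units, time = 8
  J1 runs 2 units, time = 10
  J2 runs 2 units, time = 12
  J3 runs 2 units, time = 14
  J4 runs 1 units, time = 15
  J1 runs 2 units, time = 17
  J2 runs 2 units, time = 19
  J3 runs 2 units, time = 21
  J1 runs 2 units, time = 23
  J2 runs 2 units, time = 25
  J3 runs 2 units, time = 27
  J1 runs 2 units, time = 29
  J2 runs 2 units, time = 31
  J3 runs 2 units, time = 33
  J1 runs 1 units, time = 34
  J3 runs 2 units, time = 36
Finish times: [34, 31, 36, 15]
Average turnaround = 116/4 = 29.0

29.0


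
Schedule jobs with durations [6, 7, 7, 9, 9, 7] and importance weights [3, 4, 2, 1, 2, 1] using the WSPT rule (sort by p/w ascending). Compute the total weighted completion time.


Compute p/w ratios and sort ascending (WSPT): [(7, 4), (6, 3), (7, 2), (9, 2), (7, 1), (9, 1)]
Compute weighted completion times:
  Job (p=7,w=4): C=7, w*C=4*7=28
  Job (p=6,w=3): C=13, w*C=3*13=39
  Job (p=7,w=2): C=20, w*C=2*20=40
  Job (p=9,w=2): C=29, w*C=2*29=58
  Job (p=7,w=1): C=36, w*C=1*36=36
  Job (p=9,w=1): C=45, w*C=1*45=45
Total weighted completion time = 246

246


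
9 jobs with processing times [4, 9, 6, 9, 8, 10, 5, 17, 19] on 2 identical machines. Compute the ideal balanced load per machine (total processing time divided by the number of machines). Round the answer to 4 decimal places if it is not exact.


Total processing time = 4 + 9 + 6 + 9 + 8 + 10 + 5 + 17 + 19 = 87
Number of machines = 2
Ideal balanced load = 87 / 2 = 43.5

43.5


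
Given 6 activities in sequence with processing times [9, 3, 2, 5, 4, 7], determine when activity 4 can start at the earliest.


Activity 4 starts after activities 1 through 3 complete.
Predecessor durations: [9, 3, 2]
ES = 9 + 3 + 2 = 14

14


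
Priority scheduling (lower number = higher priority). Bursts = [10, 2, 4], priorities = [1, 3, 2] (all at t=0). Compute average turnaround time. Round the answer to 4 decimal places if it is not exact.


Sort by priority (ascending = highest first):
Order: [(1, 10), (2, 4), (3, 2)]
Completion times:
  Priority 1, burst=10, C=10
  Priority 2, burst=4, C=14
  Priority 3, burst=2, C=16
Average turnaround = 40/3 = 13.3333

13.3333


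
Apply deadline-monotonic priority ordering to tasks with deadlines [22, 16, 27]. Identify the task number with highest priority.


Sort tasks by relative deadline (ascending):
  Task 2: deadline = 16
  Task 1: deadline = 22
  Task 3: deadline = 27
Priority order (highest first): [2, 1, 3]
Highest priority task = 2

2


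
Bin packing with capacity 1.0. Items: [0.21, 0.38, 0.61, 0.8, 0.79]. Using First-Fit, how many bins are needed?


Place items sequentially using First-Fit:
  Item 0.21 -> new Bin 1
  Item 0.38 -> Bin 1 (now 0.59)
  Item 0.61 -> new Bin 2
  Item 0.8 -> new Bin 3
  Item 0.79 -> new Bin 4
Total bins used = 4

4


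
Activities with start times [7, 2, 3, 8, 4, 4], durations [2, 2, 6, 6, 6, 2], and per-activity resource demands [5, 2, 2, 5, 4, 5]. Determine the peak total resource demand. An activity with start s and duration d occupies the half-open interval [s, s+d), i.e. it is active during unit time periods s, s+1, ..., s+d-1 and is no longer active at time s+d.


Each activity i is active on [start_i, start_i + duration_i).
Compute total resource usage per time slot:
  t=0: active resources = [], total = 0
  t=1: active resources = [], total = 0
  t=2: active resources = [2], total = 2
  t=3: active resources = [2, 2], total = 4
  t=4: active resources = [2, 4, 5], total = 11
  t=5: active resources = [2, 4, 5], total = 11
  t=6: active resources = [2, 4], total = 6
  t=7: active resources = [5, 2, 4], total = 11
  t=8: active resources = [5, 2, 5, 4], total = 16
  t=9: active resources = [5, 4], total = 9
  t=10: active resources = [5], total = 5
  t=11: active resources = [5], total = 5
  t=12: active resources = [5], total = 5
  t=13: active resources = [5], total = 5
Peak resource demand = 16

16


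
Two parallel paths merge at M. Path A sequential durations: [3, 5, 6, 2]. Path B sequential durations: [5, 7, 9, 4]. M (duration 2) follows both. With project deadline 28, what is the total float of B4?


Forward pass: ES(B4) = sum of predecessors on chain B = 21
EF = ES + duration = 21 + 4 = 25
Backward pass: LF(M) = deadline = 28; LS(M) = 28 - 2 = 26
LF(B4) = LS(M) - sum(successors on chain B) = 26 - 0 = 26
LS = LF - duration = 26 - 4 = 22
Total float = LS - ES = 22 - 21 = 1

1


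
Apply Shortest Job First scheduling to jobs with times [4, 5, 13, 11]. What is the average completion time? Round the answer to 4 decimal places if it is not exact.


SJF order (ascending): [4, 5, 11, 13]
Completion times:
  Job 1: burst=4, C=4
  Job 2: burst=5, C=9
  Job 3: burst=11, C=20
  Job 4: burst=13, C=33
Average completion = 66/4 = 16.5

16.5


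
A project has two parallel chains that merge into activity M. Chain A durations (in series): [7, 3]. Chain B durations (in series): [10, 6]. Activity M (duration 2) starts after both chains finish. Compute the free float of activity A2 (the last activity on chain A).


ES(A2) = sum of predecessors on chain A = 7
EF(A2) = ES + duration = 7 + 3 = 10
Successor of A2 is M. ES(M) = max(sum(A), sum(B)) = max(10, 16) = 16
Free float = ES(successor) - EF(current) = 16 - 10 = 6

6


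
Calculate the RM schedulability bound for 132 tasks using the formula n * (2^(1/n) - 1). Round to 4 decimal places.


Compute 2^(1/132) = 1.0052649263
Subtract 1: 1.0052649263 - 1 = 0.0052649263
Multiply by n: 132 * 0.0052649263 = 0.6949702716
Round to 4 dp: 0.6950

0.6950


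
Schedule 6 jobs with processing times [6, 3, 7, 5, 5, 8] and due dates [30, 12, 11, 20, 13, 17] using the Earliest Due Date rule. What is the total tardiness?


Sort by due date (EDD order): [(7, 11), (3, 12), (5, 13), (8, 17), (5, 20), (6, 30)]
Compute completion times and tardiness:
  Job 1: p=7, d=11, C=7, tardiness=max(0,7-11)=0
  Job 2: p=3, d=12, C=10, tardiness=max(0,10-12)=0
  Job 3: p=5, d=13, C=15, tardiness=max(0,15-13)=2
  Job 4: p=8, d=17, C=23, tardiness=max(0,23-17)=6
  Job 5: p=5, d=20, C=28, tardiness=max(0,28-20)=8
  Job 6: p=6, d=30, C=34, tardiness=max(0,34-30)=4
Total tardiness = 20

20


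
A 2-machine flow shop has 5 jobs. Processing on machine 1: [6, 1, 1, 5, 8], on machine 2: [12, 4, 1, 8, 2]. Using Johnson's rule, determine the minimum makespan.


Apply Johnson's rule:
  Group 1 (a <= b): [(2, 1, 4), (3, 1, 1), (4, 5, 8), (1, 6, 12)]
  Group 2 (a > b): [(5, 8, 2)]
Optimal job order: [2, 3, 4, 1, 5]
Schedule:
  Job 2: M1 done at 1, M2 done at 5
  Job 3: M1 done at 2, M2 done at 6
  Job 4: M1 done at 7, M2 done at 15
  Job 1: M1 done at 13, M2 done at 27
  Job 5: M1 done at 21, M2 done at 29
Makespan = 29

29


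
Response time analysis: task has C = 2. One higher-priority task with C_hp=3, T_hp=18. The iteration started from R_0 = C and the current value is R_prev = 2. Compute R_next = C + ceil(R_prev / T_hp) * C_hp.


R_next = C + ceil(R_prev / T_hp) * C_hp
ceil(2 / 18) = ceil(0.1111) = 1
Interference = 1 * 3 = 3
R_next = 2 + 3 = 5

5


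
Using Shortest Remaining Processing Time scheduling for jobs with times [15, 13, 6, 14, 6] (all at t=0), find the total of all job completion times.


Since all jobs arrive at t=0, SRPT equals SPT ordering.
SPT order: [6, 6, 13, 14, 15]
Completion times:
  Job 1: p=6, C=6
  Job 2: p=6, C=12
  Job 3: p=13, C=25
  Job 4: p=14, C=39
  Job 5: p=15, C=54
Total completion time = 6 + 12 + 25 + 39 + 54 = 136

136


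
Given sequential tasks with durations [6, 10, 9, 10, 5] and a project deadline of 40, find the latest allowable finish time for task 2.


LF(activity 2) = deadline - sum of successor durations
Successors: activities 3 through 5 with durations [9, 10, 5]
Sum of successor durations = 24
LF = 40 - 24 = 16

16


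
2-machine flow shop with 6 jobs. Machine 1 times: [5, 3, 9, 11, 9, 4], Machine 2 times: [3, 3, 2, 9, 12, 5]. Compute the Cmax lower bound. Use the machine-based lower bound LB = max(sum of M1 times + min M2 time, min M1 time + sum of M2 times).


LB1 = sum(M1 times) + min(M2 times) = 41 + 2 = 43
LB2 = min(M1 times) + sum(M2 times) = 3 + 34 = 37
Lower bound = max(LB1, LB2) = max(43, 37) = 43

43


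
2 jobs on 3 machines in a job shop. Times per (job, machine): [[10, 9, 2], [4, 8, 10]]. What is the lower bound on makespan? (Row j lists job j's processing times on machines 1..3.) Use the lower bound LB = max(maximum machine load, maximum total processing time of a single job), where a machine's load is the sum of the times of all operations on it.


Machine loads:
  Machine 1: 10 + 4 = 14
  Machine 2: 9 + 8 = 17
  Machine 3: 2 + 10 = 12
Max machine load = 17
Job totals:
  Job 1: 21
  Job 2: 22
Max job total = 22
Lower bound = max(17, 22) = 22

22


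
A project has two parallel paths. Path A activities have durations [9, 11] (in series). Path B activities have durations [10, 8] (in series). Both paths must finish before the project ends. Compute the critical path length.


Path A total = 9 + 11 = 20
Path B total = 10 + 8 = 18
Critical path = longest path = max(20, 18) = 20

20


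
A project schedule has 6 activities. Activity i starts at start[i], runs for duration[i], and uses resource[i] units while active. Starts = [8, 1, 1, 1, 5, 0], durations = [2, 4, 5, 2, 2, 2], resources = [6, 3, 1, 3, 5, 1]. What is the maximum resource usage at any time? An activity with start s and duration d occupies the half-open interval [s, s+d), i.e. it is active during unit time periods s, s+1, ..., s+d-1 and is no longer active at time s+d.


Each activity i is active on [start_i, start_i + duration_i).
Compute total resource usage per time slot:
  t=0: active resources = [1], total = 1
  t=1: active resources = [3, 1, 3, 1], total = 8
  t=2: active resources = [3, 1, 3], total = 7
  t=3: active resources = [3, 1], total = 4
  t=4: active resources = [3, 1], total = 4
  t=5: active resources = [1, 5], total = 6
  t=6: active resources = [5], total = 5
  t=7: active resources = [], total = 0
  t=8: active resources = [6], total = 6
  t=9: active resources = [6], total = 6
Peak resource demand = 8

8


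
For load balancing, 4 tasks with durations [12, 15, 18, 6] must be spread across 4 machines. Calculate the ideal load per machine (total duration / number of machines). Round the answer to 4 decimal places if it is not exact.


Total processing time = 12 + 15 + 18 + 6 = 51
Number of machines = 4
Ideal balanced load = 51 / 4 = 12.75

12.75


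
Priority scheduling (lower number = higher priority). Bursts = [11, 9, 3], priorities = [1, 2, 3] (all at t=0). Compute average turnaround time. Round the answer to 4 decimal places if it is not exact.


Sort by priority (ascending = highest first):
Order: [(1, 11), (2, 9), (3, 3)]
Completion times:
  Priority 1, burst=11, C=11
  Priority 2, burst=9, C=20
  Priority 3, burst=3, C=23
Average turnaround = 54/3 = 18.0

18.0


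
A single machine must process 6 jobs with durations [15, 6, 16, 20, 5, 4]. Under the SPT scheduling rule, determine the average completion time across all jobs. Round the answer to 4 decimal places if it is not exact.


Sort jobs by processing time (SPT order): [4, 5, 6, 15, 16, 20]
Compute completion times sequentially:
  Job 1: processing = 4, completes at 4
  Job 2: processing = 5, completes at 9
  Job 3: processing = 6, completes at 15
  Job 4: processing = 15, completes at 30
  Job 5: processing = 16, completes at 46
  Job 6: processing = 20, completes at 66
Sum of completion times = 170
Average completion time = 170/6 = 28.3333

28.3333


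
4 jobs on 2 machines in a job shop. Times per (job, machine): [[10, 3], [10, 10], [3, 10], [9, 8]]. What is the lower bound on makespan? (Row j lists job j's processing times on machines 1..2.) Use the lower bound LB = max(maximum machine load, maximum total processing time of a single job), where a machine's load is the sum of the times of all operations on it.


Machine loads:
  Machine 1: 10 + 10 + 3 + 9 = 32
  Machine 2: 3 + 10 + 10 + 8 = 31
Max machine load = 32
Job totals:
  Job 1: 13
  Job 2: 20
  Job 3: 13
  Job 4: 17
Max job total = 20
Lower bound = max(32, 20) = 32

32


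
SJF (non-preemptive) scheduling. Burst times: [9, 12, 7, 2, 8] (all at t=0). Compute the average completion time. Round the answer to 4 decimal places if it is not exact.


SJF order (ascending): [2, 7, 8, 9, 12]
Completion times:
  Job 1: burst=2, C=2
  Job 2: burst=7, C=9
  Job 3: burst=8, C=17
  Job 4: burst=9, C=26
  Job 5: burst=12, C=38
Average completion = 92/5 = 18.4

18.4


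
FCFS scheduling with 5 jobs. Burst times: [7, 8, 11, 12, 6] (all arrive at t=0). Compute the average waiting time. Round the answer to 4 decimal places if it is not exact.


FCFS order (as given): [7, 8, 11, 12, 6]
Waiting times:
  Job 1: wait = 0
  Job 2: wait = 7
  Job 3: wait = 15
  Job 4: wait = 26
  Job 5: wait = 38
Sum of waiting times = 86
Average waiting time = 86/5 = 17.2

17.2


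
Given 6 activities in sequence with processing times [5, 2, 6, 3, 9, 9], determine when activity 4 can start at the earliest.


Activity 4 starts after activities 1 through 3 complete.
Predecessor durations: [5, 2, 6]
ES = 5 + 2 + 6 = 13

13


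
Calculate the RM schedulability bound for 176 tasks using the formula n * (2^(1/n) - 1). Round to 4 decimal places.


Compute 2^(1/176) = 1.0039461017
Subtract 1: 1.0039461017 - 1 = 0.0039461017
Multiply by n: 176 * 0.0039461017 = 0.6945138992
Round to 4 dp: 0.6945

0.6945


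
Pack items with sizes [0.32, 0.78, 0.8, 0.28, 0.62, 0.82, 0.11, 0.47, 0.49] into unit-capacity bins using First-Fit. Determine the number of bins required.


Place items sequentially using First-Fit:
  Item 0.32 -> new Bin 1
  Item 0.78 -> new Bin 2
  Item 0.8 -> new Bin 3
  Item 0.28 -> Bin 1 (now 0.6)
  Item 0.62 -> new Bin 4
  Item 0.82 -> new Bin 5
  Item 0.11 -> Bin 1 (now 0.71)
  Item 0.47 -> new Bin 6
  Item 0.49 -> Bin 6 (now 0.96)
Total bins used = 6

6
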